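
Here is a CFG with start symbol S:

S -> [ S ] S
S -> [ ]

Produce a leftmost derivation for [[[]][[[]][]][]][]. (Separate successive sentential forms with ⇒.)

S⇒[S]S⇒[[S]S]S⇒[[[]]S]S⇒[[[]][S]S]S⇒[[[]][[S]S]S]S⇒[[[]][[[]]S]S]S⇒[[[]][[[]][]]S]S⇒[[[]][[[]][]][]]S⇒[[[]][[[]][]][]][]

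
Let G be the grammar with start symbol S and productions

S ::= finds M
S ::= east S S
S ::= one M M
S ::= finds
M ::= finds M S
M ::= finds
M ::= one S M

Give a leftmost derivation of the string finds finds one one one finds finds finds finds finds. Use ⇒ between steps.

S ⇒ finds M   [S ::= finds M]
finds M ⇒ finds finds M S   [M ::= finds M S]
finds finds M S ⇒ finds finds one S M S   [M ::= one S M]
finds finds one S M S ⇒ finds finds one one M M M S   [S ::= one M M]
finds finds one one M M M S ⇒ finds finds one one one S M M M S   [M ::= one S M]
finds finds one one one S M M M S ⇒ finds finds one one one finds M M M S   [S ::= finds]
finds finds one one one finds M M M S ⇒ finds finds one one one finds finds M M S   [M ::= finds]
finds finds one one one finds finds M M S ⇒ finds finds one one one finds finds finds M S   [M ::= finds]
finds finds one one one finds finds finds M S ⇒ finds finds one one one finds finds finds finds S   [M ::= finds]
finds finds one one one finds finds finds finds S ⇒ finds finds one one one finds finds finds finds finds   [S ::= finds]

S ⇒ finds M ⇒ finds finds M S ⇒ finds finds one S M S ⇒ finds finds one one M M M S ⇒ finds finds one one one S M M M S ⇒ finds finds one one one finds M M M S ⇒ finds finds one one one finds finds M M S ⇒ finds finds one one one finds finds finds M S ⇒ finds finds one one one finds finds finds finds S ⇒ finds finds one one one finds finds finds finds finds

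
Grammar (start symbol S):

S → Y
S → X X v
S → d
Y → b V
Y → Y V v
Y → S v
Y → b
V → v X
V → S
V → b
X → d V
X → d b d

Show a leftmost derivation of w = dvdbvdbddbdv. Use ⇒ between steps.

S⇒XXv⇒dVXv⇒dvXXv⇒dvdVXv⇒dvdSXv⇒dvdYXv⇒dvdbVXv⇒dvdbvXXv⇒dvdbvdbdXv⇒dvdbvdbddbdv

S ⇒ XXv   [S → X X v]
XXv ⇒ dVXv   [X → d V]
dVXv ⇒ dvXXv   [V → v X]
dvXXv ⇒ dvdVXv   [X → d V]
dvdVXv ⇒ dvdSXv   [V → S]
dvdSXv ⇒ dvdYXv   [S → Y]
dvdYXv ⇒ dvdbVXv   [Y → b V]
dvdbVXv ⇒ dvdbvXXv   [V → v X]
dvdbvXXv ⇒ dvdbvdbdXv   [X → d b d]
dvdbvdbdXv ⇒ dvdbvdbddbdv   [X → d b d]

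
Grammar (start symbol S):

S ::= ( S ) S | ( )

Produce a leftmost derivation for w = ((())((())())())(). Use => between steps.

S=>(S)S=>((S)S)S=>((())S)S=>((())(S)S)S=>((())((S)S)S)S=>((())((())S)S)S=>((())((())())S)S=>((())((())())())S=>((())((())())())()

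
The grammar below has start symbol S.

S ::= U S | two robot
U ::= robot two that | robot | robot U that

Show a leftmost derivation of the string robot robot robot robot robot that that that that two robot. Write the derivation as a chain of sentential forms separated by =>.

S => U S => robot U that S => robot robot U that that S => robot robot robot U that that that S => robot robot robot robot U that that that that S => robot robot robot robot robot that that that that S => robot robot robot robot robot that that that that two robot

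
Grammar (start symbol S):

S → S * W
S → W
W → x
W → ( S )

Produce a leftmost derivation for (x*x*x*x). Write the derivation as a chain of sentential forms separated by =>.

S=>W=>(S)=>(S*W)=>(S*W*W)=>(S*W*W*W)=>(W*W*W*W)=>(x*W*W*W)=>(x*x*W*W)=>(x*x*x*W)=>(x*x*x*x)

S => W   [S → W]
W => (S)   [W → ( S )]
(S) => (S*W)   [S → S * W]
(S*W) => (S*W*W)   [S → S * W]
(S*W*W) => (S*W*W*W)   [S → S * W]
(S*W*W*W) => (W*W*W*W)   [S → W]
(W*W*W*W) => (x*W*W*W)   [W → x]
(x*W*W*W) => (x*x*W*W)   [W → x]
(x*x*W*W) => (x*x*x*W)   [W → x]
(x*x*x*W) => (x*x*x*x)   [W → x]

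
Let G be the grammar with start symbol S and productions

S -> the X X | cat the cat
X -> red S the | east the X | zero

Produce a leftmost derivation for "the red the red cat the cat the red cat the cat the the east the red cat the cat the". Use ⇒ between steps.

S ⇒ the X X   [S -> the X X]
the X X ⇒ the red S the X   [X -> red S the]
the red S the X ⇒ the red the X X the X   [S -> the X X]
the red the X X the X ⇒ the red the red S the X the X   [X -> red S the]
the red the red S the X the X ⇒ the red the red cat the cat the X the X   [S -> cat the cat]
the red the red cat the cat the X the X ⇒ the red the red cat the cat the red S the the X   [X -> red S the]
the red the red cat the cat the red S the the X ⇒ the red the red cat the cat the red cat the cat the the X   [S -> cat the cat]
the red the red cat the cat the red cat the cat the the X ⇒ the red the red cat the cat the red cat the cat the the east the X   [X -> east the X]
the red the red cat the cat the red cat the cat the the east the X ⇒ the red the red cat the cat the red cat the cat the the east the red S the   [X -> red S the]
the red the red cat the cat the red cat the cat the the east the red S the ⇒ the red the red cat the cat the red cat the cat the the east the red cat the cat the   [S -> cat the cat]

S ⇒ the X X ⇒ the red S the X ⇒ the red the X X the X ⇒ the red the red S the X the X ⇒ the red the red cat the cat the X the X ⇒ the red the red cat the cat the red S the the X ⇒ the red the red cat the cat the red cat the cat the the X ⇒ the red the red cat the cat the red cat the cat the the east the X ⇒ the red the red cat the cat the red cat the cat the the east the red S the ⇒ the red the red cat the cat the red cat the cat the the east the red cat the cat the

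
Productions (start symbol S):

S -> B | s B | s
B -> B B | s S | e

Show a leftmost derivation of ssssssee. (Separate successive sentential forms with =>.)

S => sB => ssS => ssB => ssBB => ssBBB => sssSBB => ssssBB => ssssBBB => sssssSBB => ssssssBB => sssssseB => ssssssee

S => sB   [S -> s B]
sB => ssS   [B -> s S]
ssS => ssB   [S -> B]
ssB => ssBB   [B -> B B]
ssBB => ssBBB   [B -> B B]
ssBBB => sssSBB   [B -> s S]
sssSBB => ssssBB   [S -> s]
ssssBB => ssssBBB   [B -> B B]
ssssBBB => sssssSBB   [B -> s S]
sssssSBB => ssssssBB   [S -> s]
ssssssBB => sssssseB   [B -> e]
sssssseB => ssssssee   [B -> e]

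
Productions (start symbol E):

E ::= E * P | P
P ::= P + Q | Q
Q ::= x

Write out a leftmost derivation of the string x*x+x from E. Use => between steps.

E => E*P   [E ::= E * P]
E*P => P*P   [E ::= P]
P*P => Q*P   [P ::= Q]
Q*P => x*P   [Q ::= x]
x*P => x*P+Q   [P ::= P + Q]
x*P+Q => x*Q+Q   [P ::= Q]
x*Q+Q => x*x+Q   [Q ::= x]
x*x+Q => x*x+x   [Q ::= x]

E=>E*P=>P*P=>Q*P=>x*P=>x*P+Q=>x*Q+Q=>x*x+Q=>x*x+x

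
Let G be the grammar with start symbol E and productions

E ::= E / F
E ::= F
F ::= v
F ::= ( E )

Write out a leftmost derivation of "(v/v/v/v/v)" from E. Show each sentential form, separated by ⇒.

E⇒F⇒(E)⇒(E/F)⇒(E/F/F)⇒(E/F/F/F)⇒(E/F/F/F/F)⇒(F/F/F/F/F)⇒(v/F/F/F/F)⇒(v/v/F/F/F)⇒(v/v/v/F/F)⇒(v/v/v/v/F)⇒(v/v/v/v/v)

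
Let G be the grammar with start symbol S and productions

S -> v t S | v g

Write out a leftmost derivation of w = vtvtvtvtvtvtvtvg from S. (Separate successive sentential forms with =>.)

S => vtS   [S -> v t S]
vtS => vtvtS   [S -> v t S]
vtvtS => vtvtvtS   [S -> v t S]
vtvtvtS => vtvtvtvtS   [S -> v t S]
vtvtvtvtS => vtvtvtvtvtS   [S -> v t S]
vtvtvtvtvtS => vtvtvtvtvtvtS   [S -> v t S]
vtvtvtvtvtvtS => vtvtvtvtvtvtvtS   [S -> v t S]
vtvtvtvtvtvtvtS => vtvtvtvtvtvtvtvg   [S -> v g]

S => vtS => vtvtS => vtvtvtS => vtvtvtvtS => vtvtvtvtvtS => vtvtvtvtvtvtS => vtvtvtvtvtvtvtS => vtvtvtvtvtvtvtvg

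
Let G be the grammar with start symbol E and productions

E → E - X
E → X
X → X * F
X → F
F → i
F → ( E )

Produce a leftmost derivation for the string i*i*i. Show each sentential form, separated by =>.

E => X   [E → X]
X => X*F   [X → X * F]
X*F => X*F*F   [X → X * F]
X*F*F => F*F*F   [X → F]
F*F*F => i*F*F   [F → i]
i*F*F => i*i*F   [F → i]
i*i*F => i*i*i   [F → i]

E => X => X*F => X*F*F => F*F*F => i*F*F => i*i*F => i*i*i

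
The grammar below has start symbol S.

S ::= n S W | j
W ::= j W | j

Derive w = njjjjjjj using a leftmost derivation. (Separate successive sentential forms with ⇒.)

S ⇒ nSW ⇒ njW ⇒ njjW ⇒ njjjW ⇒ njjjjW ⇒ njjjjjW ⇒ njjjjjjW ⇒ njjjjjjj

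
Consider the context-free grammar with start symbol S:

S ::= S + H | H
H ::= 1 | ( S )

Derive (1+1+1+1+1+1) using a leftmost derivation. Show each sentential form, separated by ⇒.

S⇒H⇒(S)⇒(S+H)⇒(S+H+H)⇒(S+H+H+H)⇒(S+H+H+H+H)⇒(S+H+H+H+H+H)⇒(H+H+H+H+H+H)⇒(1+H+H+H+H+H)⇒(1+1+H+H+H+H)⇒(1+1+1+H+H+H)⇒(1+1+1+1+H+H)⇒(1+1+1+1+1+H)⇒(1+1+1+1+1+1)

S ⇒ H   [S ::= H]
H ⇒ (S)   [H ::= ( S )]
(S) ⇒ (S+H)   [S ::= S + H]
(S+H) ⇒ (S+H+H)   [S ::= S + H]
(S+H+H) ⇒ (S+H+H+H)   [S ::= S + H]
(S+H+H+H) ⇒ (S+H+H+H+H)   [S ::= S + H]
(S+H+H+H+H) ⇒ (S+H+H+H+H+H)   [S ::= S + H]
(S+H+H+H+H+H) ⇒ (H+H+H+H+H+H)   [S ::= H]
(H+H+H+H+H+H) ⇒ (1+H+H+H+H+H)   [H ::= 1]
(1+H+H+H+H+H) ⇒ (1+1+H+H+H+H)   [H ::= 1]
(1+1+H+H+H+H) ⇒ (1+1+1+H+H+H)   [H ::= 1]
(1+1+1+H+H+H) ⇒ (1+1+1+1+H+H)   [H ::= 1]
(1+1+1+1+H+H) ⇒ (1+1+1+1+1+H)   [H ::= 1]
(1+1+1+1+1+H) ⇒ (1+1+1+1+1+1)   [H ::= 1]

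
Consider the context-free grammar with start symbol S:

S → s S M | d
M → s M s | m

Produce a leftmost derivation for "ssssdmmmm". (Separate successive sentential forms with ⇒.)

S ⇒ sSM ⇒ ssSMM ⇒ sssSMMM ⇒ ssssSMMMM ⇒ ssssdMMMM ⇒ ssssdmMMM ⇒ ssssdmmMM ⇒ ssssdmmmM ⇒ ssssdmmmm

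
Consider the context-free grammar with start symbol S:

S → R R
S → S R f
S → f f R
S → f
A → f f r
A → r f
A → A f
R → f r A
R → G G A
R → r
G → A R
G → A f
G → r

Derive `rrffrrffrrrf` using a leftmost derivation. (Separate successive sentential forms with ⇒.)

S ⇒ RR ⇒ GGAR ⇒ rGAR ⇒ rrAR ⇒ rrffrR ⇒ rrffrGGA ⇒ rrffrARGA ⇒ rrffrAfRGA ⇒ rrffrrffRGA ⇒ rrffrrffrGA ⇒ rrffrrffrrA ⇒ rrffrrffrrrf

S ⇒ RR   [S → R R]
RR ⇒ GGAR   [R → G G A]
GGAR ⇒ rGAR   [G → r]
rGAR ⇒ rrAR   [G → r]
rrAR ⇒ rrffrR   [A → f f r]
rrffrR ⇒ rrffrGGA   [R → G G A]
rrffrGGA ⇒ rrffrARGA   [G → A R]
rrffrARGA ⇒ rrffrAfRGA   [A → A f]
rrffrAfRGA ⇒ rrffrrffRGA   [A → r f]
rrffrrffRGA ⇒ rrffrrffrGA   [R → r]
rrffrrffrGA ⇒ rrffrrffrrA   [G → r]
rrffrrffrrA ⇒ rrffrrffrrrf   [A → r f]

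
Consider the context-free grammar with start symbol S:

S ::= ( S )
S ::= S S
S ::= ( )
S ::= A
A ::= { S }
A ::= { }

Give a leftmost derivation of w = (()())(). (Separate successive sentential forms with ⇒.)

S ⇒ SS ⇒ (S)S ⇒ (SS)S ⇒ (()S)S ⇒ (()())S ⇒ (()())()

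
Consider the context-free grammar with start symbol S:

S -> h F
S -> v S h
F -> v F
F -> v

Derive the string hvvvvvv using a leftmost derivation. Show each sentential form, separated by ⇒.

S ⇒ hF ⇒ hvF ⇒ hvvF ⇒ hvvvF ⇒ hvvvvF ⇒ hvvvvvF ⇒ hvvvvvv

S ⇒ hF   [S -> h F]
hF ⇒ hvF   [F -> v F]
hvF ⇒ hvvF   [F -> v F]
hvvF ⇒ hvvvF   [F -> v F]
hvvvF ⇒ hvvvvF   [F -> v F]
hvvvvF ⇒ hvvvvvF   [F -> v F]
hvvvvvF ⇒ hvvvvvv   [F -> v]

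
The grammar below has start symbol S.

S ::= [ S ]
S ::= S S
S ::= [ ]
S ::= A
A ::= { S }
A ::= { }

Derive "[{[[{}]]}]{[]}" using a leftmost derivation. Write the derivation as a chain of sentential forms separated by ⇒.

S ⇒ SS   [S ::= S S]
SS ⇒ [S]S   [S ::= [ S ]]
[S]S ⇒ [A]S   [S ::= A]
[A]S ⇒ [{S}]S   [A ::= { S }]
[{S}]S ⇒ [{[S]}]S   [S ::= [ S ]]
[{[S]}]S ⇒ [{[[S]]}]S   [S ::= [ S ]]
[{[[S]]}]S ⇒ [{[[A]]}]S   [S ::= A]
[{[[A]]}]S ⇒ [{[[{}]]}]S   [A ::= { }]
[{[[{}]]}]S ⇒ [{[[{}]]}]A   [S ::= A]
[{[[{}]]}]A ⇒ [{[[{}]]}]{S}   [A ::= { S }]
[{[[{}]]}]{S} ⇒ [{[[{}]]}]{[]}   [S ::= [ ]]

S ⇒ SS ⇒ [S]S ⇒ [A]S ⇒ [{S}]S ⇒ [{[S]}]S ⇒ [{[[S]]}]S ⇒ [{[[A]]}]S ⇒ [{[[{}]]}]S ⇒ [{[[{}]]}]A ⇒ [{[[{}]]}]{S} ⇒ [{[[{}]]}]{[]}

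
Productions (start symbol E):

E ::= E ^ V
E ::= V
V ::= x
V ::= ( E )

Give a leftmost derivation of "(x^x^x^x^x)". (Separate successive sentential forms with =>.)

E => V   [E ::= V]
V => (E)   [V ::= ( E )]
(E) => (E^V)   [E ::= E ^ V]
(E^V) => (E^V^V)   [E ::= E ^ V]
(E^V^V) => (E^V^V^V)   [E ::= E ^ V]
(E^V^V^V) => (E^V^V^V^V)   [E ::= E ^ V]
(E^V^V^V^V) => (V^V^V^V^V)   [E ::= V]
(V^V^V^V^V) => (x^V^V^V^V)   [V ::= x]
(x^V^V^V^V) => (x^x^V^V^V)   [V ::= x]
(x^x^V^V^V) => (x^x^x^V^V)   [V ::= x]
(x^x^x^V^V) => (x^x^x^x^V)   [V ::= x]
(x^x^x^x^V) => (x^x^x^x^x)   [V ::= x]

E=>V=>(E)=>(E^V)=>(E^V^V)=>(E^V^V^V)=>(E^V^V^V^V)=>(V^V^V^V^V)=>(x^V^V^V^V)=>(x^x^V^V^V)=>(x^x^x^V^V)=>(x^x^x^x^V)=>(x^x^x^x^x)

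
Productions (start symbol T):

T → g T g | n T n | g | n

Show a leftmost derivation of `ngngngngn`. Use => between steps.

T => nTn   [T → n T n]
nTn => ngTgn   [T → g T g]
ngTgn => ngnTngn   [T → n T n]
ngnTngn => ngngTgngn   [T → g T g]
ngngTgngn => ngngngngn   [T → n]

T=>nTn=>ngTgn=>ngnTngn=>ngngTgngn=>ngngngngn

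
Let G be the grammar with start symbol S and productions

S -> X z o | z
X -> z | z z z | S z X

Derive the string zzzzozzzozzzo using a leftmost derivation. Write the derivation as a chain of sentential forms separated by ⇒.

S ⇒ Xzo ⇒ SzXzo ⇒ XzozXzo ⇒ SzXzozXzo ⇒ XzozXzozXzo ⇒ zzzzozXzozXzo ⇒ zzzzozzzozXzo ⇒ zzzzozzzozzzo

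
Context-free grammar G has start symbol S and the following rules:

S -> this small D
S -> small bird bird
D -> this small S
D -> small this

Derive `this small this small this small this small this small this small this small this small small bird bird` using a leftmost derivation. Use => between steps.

S => this small D   [S -> this small D]
this small D => this small this small S   [D -> this small S]
this small this small S => this small this small this small D   [S -> this small D]
this small this small this small D => this small this small this small this small S   [D -> this small S]
this small this small this small this small S => this small this small this small this small this small D   [S -> this small D]
this small this small this small this small this small D => this small this small this small this small this small this small S   [D -> this small S]
this small this small this small this small this small this small S => this small this small this small this small this small this small this small D   [S -> this small D]
this small this small this small this small this small this small this small D => this small this small this small this small this small this small this small this small S   [D -> this small S]
this small this small this small this small this small this small this small this small S => this small this small this small this small this small this small this small this small small bird bird   [S -> small bird bird]

S => this small D => this small this small S => this small this small this small D => this small this small this small this small S => this small this small this small this small this small D => this small this small this small this small this small this small S => this small this small this small this small this small this small this small D => this small this small this small this small this small this small this small this small S => this small this small this small this small this small this small this small this small small bird bird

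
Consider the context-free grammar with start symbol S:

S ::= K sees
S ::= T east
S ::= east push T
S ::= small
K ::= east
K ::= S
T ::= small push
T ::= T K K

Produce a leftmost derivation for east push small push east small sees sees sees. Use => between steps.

S => east push T => east push T K K => east push small push K K => east push small push east K => east push small push east S => east push small push east K sees => east push small push east S sees => east push small push east K sees sees => east push small push east S sees sees => east push small push east K sees sees sees => east push small push east S sees sees sees => east push small push east small sees sees sees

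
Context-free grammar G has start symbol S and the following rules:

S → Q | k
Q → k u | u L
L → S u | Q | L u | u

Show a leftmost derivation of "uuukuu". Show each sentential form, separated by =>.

S => Q   [S → Q]
Q => uL   [Q → u L]
uL => uQ   [L → Q]
uQ => uuL   [Q → u L]
uuL => uuQ   [L → Q]
uuQ => uuuL   [Q → u L]
uuuL => uuuLu   [L → L u]
uuuLu => uuuSuu   [L → S u]
uuuSuu => uuukuu   [S → k]

S => Q => uL => uQ => uuL => uuQ => uuuL => uuuLu => uuuSuu => uuukuu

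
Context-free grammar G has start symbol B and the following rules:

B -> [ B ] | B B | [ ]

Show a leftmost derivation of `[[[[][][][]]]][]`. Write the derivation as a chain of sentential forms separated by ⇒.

B⇒BB⇒[B]B⇒[[B]]B⇒[[[B]]]B⇒[[[BB]]]B⇒[[[BBB]]]B⇒[[[BBBB]]]B⇒[[[[]BBB]]]B⇒[[[[][]BB]]]B⇒[[[[][][]B]]]B⇒[[[[][][][]]]]B⇒[[[[][][][]]]][]

B ⇒ BB   [B -> B B]
BB ⇒ [B]B   [B -> [ B ]]
[B]B ⇒ [[B]]B   [B -> [ B ]]
[[B]]B ⇒ [[[B]]]B   [B -> [ B ]]
[[[B]]]B ⇒ [[[BB]]]B   [B -> B B]
[[[BB]]]B ⇒ [[[BBB]]]B   [B -> B B]
[[[BBB]]]B ⇒ [[[BBBB]]]B   [B -> B B]
[[[BBBB]]]B ⇒ [[[[]BBB]]]B   [B -> [ ]]
[[[[]BBB]]]B ⇒ [[[[][]BB]]]B   [B -> [ ]]
[[[[][]BB]]]B ⇒ [[[[][][]B]]]B   [B -> [ ]]
[[[[][][]B]]]B ⇒ [[[[][][][]]]]B   [B -> [ ]]
[[[[][][][]]]]B ⇒ [[[[][][][]]]][]   [B -> [ ]]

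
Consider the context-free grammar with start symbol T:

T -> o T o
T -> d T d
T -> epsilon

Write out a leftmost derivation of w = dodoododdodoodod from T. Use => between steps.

T => dTd => doTod => dodTdod => dodoTodod => dodooToodod => dodoodTdoodod => dodoodoTodoodod => dodoododTdodoodod => dodoododdodoodod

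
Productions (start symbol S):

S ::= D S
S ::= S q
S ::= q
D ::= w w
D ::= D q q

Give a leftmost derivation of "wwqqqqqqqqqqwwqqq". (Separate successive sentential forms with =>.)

S => Sq => Sqq => DSqq => DqqSqq => DqqqqSqq => DqqqqqqSqq => DqqqqqqqqSqq => DqqqqqqqqqqSqq => wwqqqqqqqqqqSqq => wwqqqqqqqqqqDSqq => wwqqqqqqqqqqwwSqq => wwqqqqqqqqqqwwqqq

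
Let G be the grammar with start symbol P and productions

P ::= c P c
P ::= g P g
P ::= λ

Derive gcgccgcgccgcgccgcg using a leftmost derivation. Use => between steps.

P => gPg   [P ::= g P g]
gPg => gcPcg   [P ::= c P c]
gcPcg => gcgPgcg   [P ::= g P g]
gcgPgcg => gcgcPcgcg   [P ::= c P c]
gcgcPcgcg => gcgccPccgcg   [P ::= c P c]
gcgccPccgcg => gcgccgPgccgcg   [P ::= g P g]
gcgccgPgccgcg => gcgccgcPcgccgcg   [P ::= c P c]
gcgccgcPcgccgcg => gcgccgcgPgcgccgcg   [P ::= g P g]
gcgccgcgPgcgccgcg => gcgccgcgcPcgcgccgcg   [P ::= c P c]
gcgccgcgcPcgcgccgcg => gcgccgcgccgcgccgcg   [P ::= λ]

P => gPg => gcPcg => gcgPgcg => gcgcPcgcg => gcgccPccgcg => gcgccgPgccgcg => gcgccgcPcgccgcg => gcgccgcgPgcgccgcg => gcgccgcgcPcgcgccgcg => gcgccgcgccgcgccgcg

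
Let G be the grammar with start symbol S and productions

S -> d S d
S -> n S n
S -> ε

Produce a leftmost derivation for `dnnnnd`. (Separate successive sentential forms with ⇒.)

S ⇒ dSd ⇒ dnSnd ⇒ dnnSnnd ⇒ dnnnnd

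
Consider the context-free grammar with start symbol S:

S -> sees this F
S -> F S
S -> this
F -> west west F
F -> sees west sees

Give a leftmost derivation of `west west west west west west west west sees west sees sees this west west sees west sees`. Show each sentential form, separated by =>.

S => F S => west west F S => west west west west F S => west west west west west west F S => west west west west west west west west F S => west west west west west west west west sees west sees S => west west west west west west west west sees west sees sees this F => west west west west west west west west sees west sees sees this west west F => west west west west west west west west sees west sees sees this west west sees west sees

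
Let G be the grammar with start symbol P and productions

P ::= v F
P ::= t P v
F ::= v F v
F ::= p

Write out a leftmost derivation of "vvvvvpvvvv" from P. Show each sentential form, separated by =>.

P => vF => vvFv => vvvFvv => vvvvFvvv => vvvvvFvvvv => vvvvvpvvvv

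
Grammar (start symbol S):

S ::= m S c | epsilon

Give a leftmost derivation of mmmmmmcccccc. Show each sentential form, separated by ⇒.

S ⇒ mSc ⇒ mmScc ⇒ mmmSccc ⇒ mmmmScccc ⇒ mmmmmSccccc ⇒ mmmmmmScccccc ⇒ mmmmmmcccccc

S ⇒ mSc   [S ::= m S c]
mSc ⇒ mmScc   [S ::= m S c]
mmScc ⇒ mmmSccc   [S ::= m S c]
mmmSccc ⇒ mmmmScccc   [S ::= m S c]
mmmmScccc ⇒ mmmmmSccccc   [S ::= m S c]
mmmmmSccccc ⇒ mmmmmmScccccc   [S ::= m S c]
mmmmmmScccccc ⇒ mmmmmmcccccc   [S ::= epsilon]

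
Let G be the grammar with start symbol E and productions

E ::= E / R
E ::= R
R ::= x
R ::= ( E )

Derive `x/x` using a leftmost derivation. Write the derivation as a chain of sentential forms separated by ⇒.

E ⇒ E/R ⇒ R/R ⇒ x/R ⇒ x/x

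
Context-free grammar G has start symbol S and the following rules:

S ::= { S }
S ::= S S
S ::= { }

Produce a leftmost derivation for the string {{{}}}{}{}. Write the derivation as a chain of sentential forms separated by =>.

S => SS   [S ::= S S]
SS => {S}S   [S ::= { S }]
{S}S => {{S}}S   [S ::= { S }]
{{S}}S => {{{}}}S   [S ::= { }]
{{{}}}S => {{{}}}SS   [S ::= S S]
{{{}}}SS => {{{}}}{}S   [S ::= { }]
{{{}}}{}S => {{{}}}{}{}   [S ::= { }]

S=>SS=>{S}S=>{{S}}S=>{{{}}}S=>{{{}}}SS=>{{{}}}{}S=>{{{}}}{}{}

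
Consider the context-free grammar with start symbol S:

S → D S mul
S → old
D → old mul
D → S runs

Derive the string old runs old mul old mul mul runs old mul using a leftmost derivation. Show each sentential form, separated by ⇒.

S ⇒ D S mul ⇒ S runs S mul ⇒ D S mul runs S mul ⇒ S runs S mul runs S mul ⇒ old runs S mul runs S mul ⇒ old runs D S mul mul runs S mul ⇒ old runs old mul S mul mul runs S mul ⇒ old runs old mul old mul mul runs S mul ⇒ old runs old mul old mul mul runs old mul

S ⇒ D S mul   [S → D S mul]
D S mul ⇒ S runs S mul   [D → S runs]
S runs S mul ⇒ D S mul runs S mul   [S → D S mul]
D S mul runs S mul ⇒ S runs S mul runs S mul   [D → S runs]
S runs S mul runs S mul ⇒ old runs S mul runs S mul   [S → old]
old runs S mul runs S mul ⇒ old runs D S mul mul runs S mul   [S → D S mul]
old runs D S mul mul runs S mul ⇒ old runs old mul S mul mul runs S mul   [D → old mul]
old runs old mul S mul mul runs S mul ⇒ old runs old mul old mul mul runs S mul   [S → old]
old runs old mul old mul mul runs S mul ⇒ old runs old mul old mul mul runs old mul   [S → old]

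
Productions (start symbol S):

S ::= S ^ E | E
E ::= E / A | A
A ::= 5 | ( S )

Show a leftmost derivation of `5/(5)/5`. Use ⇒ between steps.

S ⇒ E   [S ::= E]
E ⇒ E/A   [E ::= E / A]
E/A ⇒ E/A/A   [E ::= E / A]
E/A/A ⇒ A/A/A   [E ::= A]
A/A/A ⇒ 5/A/A   [A ::= 5]
5/A/A ⇒ 5/(S)/A   [A ::= ( S )]
5/(S)/A ⇒ 5/(E)/A   [S ::= E]
5/(E)/A ⇒ 5/(A)/A   [E ::= A]
5/(A)/A ⇒ 5/(5)/A   [A ::= 5]
5/(5)/A ⇒ 5/(5)/5   [A ::= 5]

S ⇒ E ⇒ E/A ⇒ E/A/A ⇒ A/A/A ⇒ 5/A/A ⇒ 5/(S)/A ⇒ 5/(E)/A ⇒ 5/(A)/A ⇒ 5/(5)/A ⇒ 5/(5)/5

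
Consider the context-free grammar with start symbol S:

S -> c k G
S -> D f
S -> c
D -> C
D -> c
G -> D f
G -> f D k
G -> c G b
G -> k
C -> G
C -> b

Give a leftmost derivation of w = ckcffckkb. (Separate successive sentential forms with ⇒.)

S⇒ckG⇒ckcGb⇒ckcfDkb⇒ckcfCkb⇒ckcfGkb⇒ckcffDkkb⇒ckcffckkb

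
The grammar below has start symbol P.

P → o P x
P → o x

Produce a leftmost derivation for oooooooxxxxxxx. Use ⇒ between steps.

P ⇒ oPx ⇒ ooPxx ⇒ oooPxxx ⇒ ooooPxxxx ⇒ oooooPxxxxx ⇒ ooooooPxxxxxx ⇒ oooooooxxxxxxx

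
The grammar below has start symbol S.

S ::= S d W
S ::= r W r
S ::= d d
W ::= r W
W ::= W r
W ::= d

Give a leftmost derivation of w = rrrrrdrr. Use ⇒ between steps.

S ⇒ rWr   [S ::= r W r]
rWr ⇒ rrWr   [W ::= r W]
rrWr ⇒ rrWrr   [W ::= W r]
rrWrr ⇒ rrrWrr   [W ::= r W]
rrrWrr ⇒ rrrrWrr   [W ::= r W]
rrrrWrr ⇒ rrrrrWrr   [W ::= r W]
rrrrrWrr ⇒ rrrrrdrr   [W ::= d]

S ⇒ rWr ⇒ rrWr ⇒ rrWrr ⇒ rrrWrr ⇒ rrrrWrr ⇒ rrrrrWrr ⇒ rrrrrdrr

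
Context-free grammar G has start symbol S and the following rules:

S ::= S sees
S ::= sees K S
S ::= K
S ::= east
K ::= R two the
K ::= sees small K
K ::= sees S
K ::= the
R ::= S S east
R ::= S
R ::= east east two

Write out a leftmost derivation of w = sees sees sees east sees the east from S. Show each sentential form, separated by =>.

S => K   [S ::= K]
K => sees S   [K ::= sees S]
sees S => sees sees K S   [S ::= sees K S]
sees sees K S => sees sees sees S S   [K ::= sees S]
sees sees sees S S => sees sees sees east S   [S ::= east]
sees sees sees east S => sees sees sees east sees K S   [S ::= sees K S]
sees sees sees east sees K S => sees sees sees east sees the S   [K ::= the]
sees sees sees east sees the S => sees sees sees east sees the east   [S ::= east]

S => K => sees S => sees sees K S => sees sees sees S S => sees sees sees east S => sees sees sees east sees K S => sees sees sees east sees the S => sees sees sees east sees the east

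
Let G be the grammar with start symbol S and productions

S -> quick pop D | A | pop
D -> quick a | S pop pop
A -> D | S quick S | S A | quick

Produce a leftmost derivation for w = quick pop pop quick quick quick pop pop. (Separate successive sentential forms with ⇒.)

S ⇒ quick pop D ⇒ quick pop S pop pop ⇒ quick pop A pop pop ⇒ quick pop S quick S pop pop ⇒ quick pop A quick S pop pop ⇒ quick pop S A quick S pop pop ⇒ quick pop pop A quick S pop pop ⇒ quick pop pop quick quick S pop pop ⇒ quick pop pop quick quick A pop pop ⇒ quick pop pop quick quick quick pop pop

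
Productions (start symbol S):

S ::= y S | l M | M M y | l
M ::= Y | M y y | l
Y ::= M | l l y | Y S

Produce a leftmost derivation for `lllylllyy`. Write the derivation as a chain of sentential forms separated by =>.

S => lM   [S ::= l M]
lM => lMyy   [M ::= M y y]
lMyy => lYyy   [M ::= Y]
lYyy => lYSyy   [Y ::= Y S]
lYSyy => lYSSyy   [Y ::= Y S]
lYSSyy => lllySSyy   [Y ::= l l y]
lllySSyy => lllylSyy   [S ::= l]
lllylSyy => lllyllMyy   [S ::= l M]
lllyllMyy => lllylllyy   [M ::= l]

S=>lM=>lMyy=>lYyy=>lYSyy=>lYSSyy=>lllySSyy=>lllylSyy=>lllyllMyy=>lllylllyy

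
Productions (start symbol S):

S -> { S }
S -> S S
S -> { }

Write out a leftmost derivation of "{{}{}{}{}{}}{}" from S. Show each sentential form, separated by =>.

S => SS => {S}S => {SS}S => {SSS}S => {SSSS}S => {SSSSS}S => {{}SSSS}S => {{}{}SSS}S => {{}{}{}SS}S => {{}{}{}{}S}S => {{}{}{}{}{}}S => {{}{}{}{}{}}{}

S => SS   [S -> S S]
SS => {S}S   [S -> { S }]
{S}S => {SS}S   [S -> S S]
{SS}S => {SSS}S   [S -> S S]
{SSS}S => {SSSS}S   [S -> S S]
{SSSS}S => {SSSSS}S   [S -> S S]
{SSSSS}S => {{}SSSS}S   [S -> { }]
{{}SSSS}S => {{}{}SSS}S   [S -> { }]
{{}{}SSS}S => {{}{}{}SS}S   [S -> { }]
{{}{}{}SS}S => {{}{}{}{}S}S   [S -> { }]
{{}{}{}{}S}S => {{}{}{}{}{}}S   [S -> { }]
{{}{}{}{}{}}S => {{}{}{}{}{}}{}   [S -> { }]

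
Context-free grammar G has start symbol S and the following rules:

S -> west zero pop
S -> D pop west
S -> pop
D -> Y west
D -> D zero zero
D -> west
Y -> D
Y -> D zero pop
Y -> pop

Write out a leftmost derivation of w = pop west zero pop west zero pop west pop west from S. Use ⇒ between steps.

S ⇒ D pop west ⇒ Y west pop west ⇒ D zero pop west pop west ⇒ Y west zero pop west pop west ⇒ D zero pop west zero pop west pop west ⇒ Y west zero pop west zero pop west pop west ⇒ pop west zero pop west zero pop west pop west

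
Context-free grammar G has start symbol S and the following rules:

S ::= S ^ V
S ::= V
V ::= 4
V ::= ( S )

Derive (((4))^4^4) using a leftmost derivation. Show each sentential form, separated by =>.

S => V   [S ::= V]
V => (S)   [V ::= ( S )]
(S) => (S^V)   [S ::= S ^ V]
(S^V) => (S^V^V)   [S ::= S ^ V]
(S^V^V) => (V^V^V)   [S ::= V]
(V^V^V) => ((S)^V^V)   [V ::= ( S )]
((S)^V^V) => ((V)^V^V)   [S ::= V]
((V)^V^V) => (((S))^V^V)   [V ::= ( S )]
(((S))^V^V) => (((V))^V^V)   [S ::= V]
(((V))^V^V) => (((4))^V^V)   [V ::= 4]
(((4))^V^V) => (((4))^4^V)   [V ::= 4]
(((4))^4^V) => (((4))^4^4)   [V ::= 4]

S => V => (S) => (S^V) => (S^V^V) => (V^V^V) => ((S)^V^V) => ((V)^V^V) => (((S))^V^V) => (((V))^V^V) => (((4))^V^V) => (((4))^4^V) => (((4))^4^4)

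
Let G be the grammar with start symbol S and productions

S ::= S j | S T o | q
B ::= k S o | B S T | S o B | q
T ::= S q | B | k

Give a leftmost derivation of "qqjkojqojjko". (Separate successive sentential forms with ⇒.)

S⇒STo⇒SjTo⇒SjjTo⇒STojjTo⇒qTojjTo⇒qSqojjTo⇒qSjqojjTo⇒qSTojqojjTo⇒qSjTojqojjTo⇒qqjTojqojjTo⇒qqjkojqojjTo⇒qqjkojqojjko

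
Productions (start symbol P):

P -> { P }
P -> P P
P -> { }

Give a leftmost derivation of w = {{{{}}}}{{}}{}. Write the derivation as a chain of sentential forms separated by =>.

P => PP => {P}P => {{P}}P => {{{P}}}P => {{{{}}}}P => {{{{}}}}PP => {{{{}}}}{P}P => {{{{}}}}{{}}P => {{{{}}}}{{}}{}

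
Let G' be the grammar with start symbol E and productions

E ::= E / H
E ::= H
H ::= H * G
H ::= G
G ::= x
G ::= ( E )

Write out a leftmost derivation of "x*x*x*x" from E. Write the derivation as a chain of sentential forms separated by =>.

E => H   [E ::= H]
H => H*G   [H ::= H * G]
H*G => H*G*G   [H ::= H * G]
H*G*G => H*G*G*G   [H ::= H * G]
H*G*G*G => G*G*G*G   [H ::= G]
G*G*G*G => x*G*G*G   [G ::= x]
x*G*G*G => x*x*G*G   [G ::= x]
x*x*G*G => x*x*x*G   [G ::= x]
x*x*x*G => x*x*x*x   [G ::= x]

E=>H=>H*G=>H*G*G=>H*G*G*G=>G*G*G*G=>x*G*G*G=>x*x*G*G=>x*x*x*G=>x*x*x*x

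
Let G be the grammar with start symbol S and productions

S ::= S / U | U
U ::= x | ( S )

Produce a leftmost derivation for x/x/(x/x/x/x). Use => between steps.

S => S/U => S/U/U => U/U/U => x/U/U => x/x/U => x/x/(S) => x/x/(S/U) => x/x/(S/U/U) => x/x/(S/U/U/U) => x/x/(U/U/U/U) => x/x/(x/U/U/U) => x/x/(x/x/U/U) => x/x/(x/x/x/U) => x/x/(x/x/x/x)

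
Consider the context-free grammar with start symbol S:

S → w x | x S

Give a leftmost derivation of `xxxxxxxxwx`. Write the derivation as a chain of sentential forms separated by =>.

S=>xS=>xxS=>xxxS=>xxxxS=>xxxxxS=>xxxxxxS=>xxxxxxxS=>xxxxxxxxS=>xxxxxxxxwx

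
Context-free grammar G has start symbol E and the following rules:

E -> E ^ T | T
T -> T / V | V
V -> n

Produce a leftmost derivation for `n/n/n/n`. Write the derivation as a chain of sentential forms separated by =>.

E => T   [E -> T]
T => T/V   [T -> T / V]
T/V => T/V/V   [T -> T / V]
T/V/V => T/V/V/V   [T -> T / V]
T/V/V/V => V/V/V/V   [T -> V]
V/V/V/V => n/V/V/V   [V -> n]
n/V/V/V => n/n/V/V   [V -> n]
n/n/V/V => n/n/n/V   [V -> n]
n/n/n/V => n/n/n/n   [V -> n]

E => T => T/V => T/V/V => T/V/V/V => V/V/V/V => n/V/V/V => n/n/V/V => n/n/n/V => n/n/n/n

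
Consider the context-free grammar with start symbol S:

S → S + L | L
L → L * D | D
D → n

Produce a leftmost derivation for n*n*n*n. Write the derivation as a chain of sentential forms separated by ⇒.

S⇒L⇒L*D⇒L*D*D⇒L*D*D*D⇒D*D*D*D⇒n*D*D*D⇒n*n*D*D⇒n*n*n*D⇒n*n*n*n

S ⇒ L   [S → L]
L ⇒ L*D   [L → L * D]
L*D ⇒ L*D*D   [L → L * D]
L*D*D ⇒ L*D*D*D   [L → L * D]
L*D*D*D ⇒ D*D*D*D   [L → D]
D*D*D*D ⇒ n*D*D*D   [D → n]
n*D*D*D ⇒ n*n*D*D   [D → n]
n*n*D*D ⇒ n*n*n*D   [D → n]
n*n*n*D ⇒ n*n*n*n   [D → n]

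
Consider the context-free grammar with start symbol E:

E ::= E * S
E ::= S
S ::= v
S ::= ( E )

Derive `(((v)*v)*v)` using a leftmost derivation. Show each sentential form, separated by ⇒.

E ⇒ S   [E ::= S]
S ⇒ (E)   [S ::= ( E )]
(E) ⇒ (E*S)   [E ::= E * S]
(E*S) ⇒ (S*S)   [E ::= S]
(S*S) ⇒ ((E)*S)   [S ::= ( E )]
((E)*S) ⇒ ((E*S)*S)   [E ::= E * S]
((E*S)*S) ⇒ ((S*S)*S)   [E ::= S]
((S*S)*S) ⇒ (((E)*S)*S)   [S ::= ( E )]
(((E)*S)*S) ⇒ (((S)*S)*S)   [E ::= S]
(((S)*S)*S) ⇒ (((v)*S)*S)   [S ::= v]
(((v)*S)*S) ⇒ (((v)*v)*S)   [S ::= v]
(((v)*v)*S) ⇒ (((v)*v)*v)   [S ::= v]

E ⇒ S ⇒ (E) ⇒ (E*S) ⇒ (S*S) ⇒ ((E)*S) ⇒ ((E*S)*S) ⇒ ((S*S)*S) ⇒ (((E)*S)*S) ⇒ (((S)*S)*S) ⇒ (((v)*S)*S) ⇒ (((v)*v)*S) ⇒ (((v)*v)*v)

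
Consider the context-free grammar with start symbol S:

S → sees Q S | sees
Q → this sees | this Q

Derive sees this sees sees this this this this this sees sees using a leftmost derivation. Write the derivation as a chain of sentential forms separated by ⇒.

S ⇒ sees Q S ⇒ sees this sees S ⇒ sees this sees sees Q S ⇒ sees this sees sees this Q S ⇒ sees this sees sees this this Q S ⇒ sees this sees sees this this this Q S ⇒ sees this sees sees this this this this Q S ⇒ sees this sees sees this this this this this sees S ⇒ sees this sees sees this this this this this sees sees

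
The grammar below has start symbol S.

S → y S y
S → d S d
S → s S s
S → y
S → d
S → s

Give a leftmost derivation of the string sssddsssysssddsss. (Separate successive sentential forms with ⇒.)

S ⇒ sSs ⇒ ssSss ⇒ sssSsss ⇒ sssdSdsss ⇒ sssddSddsss ⇒ sssddsSsddsss ⇒ sssddssSssddsss ⇒ sssddsssSsssddsss ⇒ sssddsssysssddsss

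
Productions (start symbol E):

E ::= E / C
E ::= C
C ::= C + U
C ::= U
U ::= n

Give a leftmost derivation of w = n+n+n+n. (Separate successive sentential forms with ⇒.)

E ⇒ C   [E ::= C]
C ⇒ C+U   [C ::= C + U]
C+U ⇒ C+U+U   [C ::= C + U]
C+U+U ⇒ C+U+U+U   [C ::= C + U]
C+U+U+U ⇒ U+U+U+U   [C ::= U]
U+U+U+U ⇒ n+U+U+U   [U ::= n]
n+U+U+U ⇒ n+n+U+U   [U ::= n]
n+n+U+U ⇒ n+n+n+U   [U ::= n]
n+n+n+U ⇒ n+n+n+n   [U ::= n]

E⇒C⇒C+U⇒C+U+U⇒C+U+U+U⇒U+U+U+U⇒n+U+U+U⇒n+n+U+U⇒n+n+n+U⇒n+n+n+n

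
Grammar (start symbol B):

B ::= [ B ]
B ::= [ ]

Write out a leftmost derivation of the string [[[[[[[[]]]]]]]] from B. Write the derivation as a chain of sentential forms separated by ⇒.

B⇒[B]⇒[[B]]⇒[[[B]]]⇒[[[[B]]]]⇒[[[[[B]]]]]⇒[[[[[[B]]]]]]⇒[[[[[[[B]]]]]]]⇒[[[[[[[[]]]]]]]]

B ⇒ [B]   [B ::= [ B ]]
[B] ⇒ [[B]]   [B ::= [ B ]]
[[B]] ⇒ [[[B]]]   [B ::= [ B ]]
[[[B]]] ⇒ [[[[B]]]]   [B ::= [ B ]]
[[[[B]]]] ⇒ [[[[[B]]]]]   [B ::= [ B ]]
[[[[[B]]]]] ⇒ [[[[[[B]]]]]]   [B ::= [ B ]]
[[[[[[B]]]]]] ⇒ [[[[[[[B]]]]]]]   [B ::= [ B ]]
[[[[[[[B]]]]]]] ⇒ [[[[[[[[]]]]]]]]   [B ::= [ ]]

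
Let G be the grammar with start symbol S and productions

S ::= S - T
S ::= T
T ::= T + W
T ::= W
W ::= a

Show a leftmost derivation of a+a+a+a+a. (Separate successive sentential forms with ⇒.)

S ⇒ T   [S ::= T]
T ⇒ T+W   [T ::= T + W]
T+W ⇒ T+W+W   [T ::= T + W]
T+W+W ⇒ T+W+W+W   [T ::= T + W]
T+W+W+W ⇒ T+W+W+W+W   [T ::= T + W]
T+W+W+W+W ⇒ W+W+W+W+W   [T ::= W]
W+W+W+W+W ⇒ a+W+W+W+W   [W ::= a]
a+W+W+W+W ⇒ a+a+W+W+W   [W ::= a]
a+a+W+W+W ⇒ a+a+a+W+W   [W ::= a]
a+a+a+W+W ⇒ a+a+a+a+W   [W ::= a]
a+a+a+a+W ⇒ a+a+a+a+a   [W ::= a]

S ⇒ T ⇒ T+W ⇒ T+W+W ⇒ T+W+W+W ⇒ T+W+W+W+W ⇒ W+W+W+W+W ⇒ a+W+W+W+W ⇒ a+a+W+W+W ⇒ a+a+a+W+W ⇒ a+a+a+a+W ⇒ a+a+a+a+a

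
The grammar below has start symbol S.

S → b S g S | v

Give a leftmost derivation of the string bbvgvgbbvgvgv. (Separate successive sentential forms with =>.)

S=>bSgS=>bbSgSgS=>bbvgSgS=>bbvgvgS=>bbvgvgbSgS=>bbvgvgbbSgSgS=>bbvgvgbbvgSgS=>bbvgvgbbvgvgS=>bbvgvgbbvgvgv

S => bSgS   [S → b S g S]
bSgS => bbSgSgS   [S → b S g S]
bbSgSgS => bbvgSgS   [S → v]
bbvgSgS => bbvgvgS   [S → v]
bbvgvgS => bbvgvgbSgS   [S → b S g S]
bbvgvgbSgS => bbvgvgbbSgSgS   [S → b S g S]
bbvgvgbbSgSgS => bbvgvgbbvgSgS   [S → v]
bbvgvgbbvgSgS => bbvgvgbbvgvgS   [S → v]
bbvgvgbbvgvgS => bbvgvgbbvgvgv   [S → v]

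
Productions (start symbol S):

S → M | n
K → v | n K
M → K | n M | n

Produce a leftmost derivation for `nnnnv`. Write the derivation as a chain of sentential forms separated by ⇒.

S⇒M⇒K⇒nK⇒nnK⇒nnnK⇒nnnnK⇒nnnnv

S ⇒ M   [S → M]
M ⇒ K   [M → K]
K ⇒ nK   [K → n K]
nK ⇒ nnK   [K → n K]
nnK ⇒ nnnK   [K → n K]
nnnK ⇒ nnnnK   [K → n K]
nnnnK ⇒ nnnnv   [K → v]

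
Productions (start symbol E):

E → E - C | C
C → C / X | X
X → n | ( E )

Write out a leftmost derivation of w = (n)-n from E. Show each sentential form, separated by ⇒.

E ⇒ E-C   [E → E - C]
E-C ⇒ C-C   [E → C]
C-C ⇒ X-C   [C → X]
X-C ⇒ (E)-C   [X → ( E )]
(E)-C ⇒ (C)-C   [E → C]
(C)-C ⇒ (X)-C   [C → X]
(X)-C ⇒ (n)-C   [X → n]
(n)-C ⇒ (n)-X   [C → X]
(n)-X ⇒ (n)-n   [X → n]

E ⇒ E-C ⇒ C-C ⇒ X-C ⇒ (E)-C ⇒ (C)-C ⇒ (X)-C ⇒ (n)-C ⇒ (n)-X ⇒ (n)-n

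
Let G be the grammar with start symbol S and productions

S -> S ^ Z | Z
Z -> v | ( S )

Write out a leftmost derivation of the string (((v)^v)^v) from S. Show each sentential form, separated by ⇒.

S ⇒ Z   [S -> Z]
Z ⇒ (S)   [Z -> ( S )]
(S) ⇒ (S^Z)   [S -> S ^ Z]
(S^Z) ⇒ (Z^Z)   [S -> Z]
(Z^Z) ⇒ ((S)^Z)   [Z -> ( S )]
((S)^Z) ⇒ ((S^Z)^Z)   [S -> S ^ Z]
((S^Z)^Z) ⇒ ((Z^Z)^Z)   [S -> Z]
((Z^Z)^Z) ⇒ (((S)^Z)^Z)   [Z -> ( S )]
(((S)^Z)^Z) ⇒ (((Z)^Z)^Z)   [S -> Z]
(((Z)^Z)^Z) ⇒ (((v)^Z)^Z)   [Z -> v]
(((v)^Z)^Z) ⇒ (((v)^v)^Z)   [Z -> v]
(((v)^v)^Z) ⇒ (((v)^v)^v)   [Z -> v]

S⇒Z⇒(S)⇒(S^Z)⇒(Z^Z)⇒((S)^Z)⇒((S^Z)^Z)⇒((Z^Z)^Z)⇒(((S)^Z)^Z)⇒(((Z)^Z)^Z)⇒(((v)^Z)^Z)⇒(((v)^v)^Z)⇒(((v)^v)^v)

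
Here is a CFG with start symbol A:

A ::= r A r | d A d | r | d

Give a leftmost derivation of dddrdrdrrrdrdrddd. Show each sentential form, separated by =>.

A => dAd   [A ::= d A d]
dAd => ddAdd   [A ::= d A d]
ddAdd => dddAddd   [A ::= d A d]
dddAddd => dddrArddd   [A ::= r A r]
dddrArddd => dddrdAdrddd   [A ::= d A d]
dddrdAdrddd => dddrdrArdrddd   [A ::= r A r]
dddrdrArdrddd => dddrdrdAdrdrddd   [A ::= d A d]
dddrdrdAdrdrddd => dddrdrdrArdrdrddd   [A ::= r A r]
dddrdrdrArdrdrddd => dddrdrdrrrdrdrddd   [A ::= r]

A => dAd => ddAdd => dddAddd => dddrArddd => dddrdAdrddd => dddrdrArdrddd => dddrdrdAdrdrddd => dddrdrdrArdrdrddd => dddrdrdrrrdrdrddd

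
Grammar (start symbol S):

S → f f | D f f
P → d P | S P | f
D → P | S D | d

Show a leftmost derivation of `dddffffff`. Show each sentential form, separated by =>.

S => Dff   [S → D f f]
Dff => Pff   [D → P]
Pff => SPff   [P → S P]
SPff => DffPff   [S → D f f]
DffPff => PffPff   [D → P]
PffPff => dPffPff   [P → d P]
dPffPff => ddPffPff   [P → d P]
ddPffPff => dddPffPff   [P → d P]
dddPffPff => dddfffPff   [P → f]
dddfffPff => dddffffff   [P → f]

S => Dff => Pff => SPff => DffPff => PffPff => dPffPff => ddPffPff => dddPffPff => dddfffPff => dddffffff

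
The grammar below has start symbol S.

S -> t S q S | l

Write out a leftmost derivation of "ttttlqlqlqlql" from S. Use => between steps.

S => tSqS   [S -> t S q S]
tSqS => ttSqSqS   [S -> t S q S]
ttSqSqS => tttSqSqSqS   [S -> t S q S]
tttSqSqSqS => ttttSqSqSqSqS   [S -> t S q S]
ttttSqSqSqSqS => ttttlqSqSqSqS   [S -> l]
ttttlqSqSqSqS => ttttlqlqSqSqS   [S -> l]
ttttlqlqSqSqS => ttttlqlqlqSqS   [S -> l]
ttttlqlqlqSqS => ttttlqlqlqlqS   [S -> l]
ttttlqlqlqlqS => ttttlqlqlqlql   [S -> l]

S=>tSqS=>ttSqSqS=>tttSqSqSqS=>ttttSqSqSqSqS=>ttttlqSqSqSqS=>ttttlqlqSqSqS=>ttttlqlqlqSqS=>ttttlqlqlqlqS=>ttttlqlqlqlql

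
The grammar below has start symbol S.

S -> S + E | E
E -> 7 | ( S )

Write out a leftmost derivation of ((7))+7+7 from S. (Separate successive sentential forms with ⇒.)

S⇒S+E⇒S+E+E⇒E+E+E⇒(S)+E+E⇒(E)+E+E⇒((S))+E+E⇒((E))+E+E⇒((7))+E+E⇒((7))+7+E⇒((7))+7+7

S ⇒ S+E   [S -> S + E]
S+E ⇒ S+E+E   [S -> S + E]
S+E+E ⇒ E+E+E   [S -> E]
E+E+E ⇒ (S)+E+E   [E -> ( S )]
(S)+E+E ⇒ (E)+E+E   [S -> E]
(E)+E+E ⇒ ((S))+E+E   [E -> ( S )]
((S))+E+E ⇒ ((E))+E+E   [S -> E]
((E))+E+E ⇒ ((7))+E+E   [E -> 7]
((7))+E+E ⇒ ((7))+7+E   [E -> 7]
((7))+7+E ⇒ ((7))+7+7   [E -> 7]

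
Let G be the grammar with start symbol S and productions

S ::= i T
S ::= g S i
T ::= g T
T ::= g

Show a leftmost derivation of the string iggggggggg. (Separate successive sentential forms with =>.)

S => iT   [S ::= i T]
iT => igT   [T ::= g T]
igT => iggT   [T ::= g T]
iggT => igggT   [T ::= g T]
igggT => iggggT   [T ::= g T]
iggggT => igggggT   [T ::= g T]
igggggT => iggggggT   [T ::= g T]
iggggggT => igggggggT   [T ::= g T]
igggggggT => iggggggggT   [T ::= g T]
iggggggggT => iggggggggg   [T ::= g]

S => iT => igT => iggT => igggT => iggggT => igggggT => iggggggT => igggggggT => iggggggggT => iggggggggg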